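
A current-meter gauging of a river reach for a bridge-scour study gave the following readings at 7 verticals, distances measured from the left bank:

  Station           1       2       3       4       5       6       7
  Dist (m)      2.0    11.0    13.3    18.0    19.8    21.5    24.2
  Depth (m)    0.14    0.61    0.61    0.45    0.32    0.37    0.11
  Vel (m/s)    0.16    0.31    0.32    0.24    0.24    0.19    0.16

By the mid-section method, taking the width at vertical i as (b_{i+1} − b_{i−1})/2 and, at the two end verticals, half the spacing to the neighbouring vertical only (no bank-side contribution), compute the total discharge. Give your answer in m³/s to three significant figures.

w_1 = (11.0 − 2.0)/2 = 4.5 m; q_1 = 0.16 × 0.14 × 4.5 = 0.1008 m³/s
w_2 = (13.3 − 2.0)/2 = 5.65 m; q_2 = 0.31 × 0.61 × 5.65 = 1.068 m³/s
w_3 = (18.0 − 11.0)/2 = 3.5 m; q_3 = 0.32 × 0.61 × 3.5 = 0.6832 m³/s
w_4 = (19.8 − 13.3)/2 = 3.25 m; q_4 = 0.24 × 0.45 × 3.25 = 0.3510 m³/s
w_5 = (21.5 − 18.0)/2 = 1.75 m; q_5 = 0.24 × 0.32 × 1.75 = 0.1344 m³/s
w_6 = (24.2 − 19.8)/2 = 2.2 m; q_6 = 0.19 × 0.37 × 2.2 = 0.1547 m³/s
w_7 = (24.2 − 21.5)/2 = 1.35 m; q_7 = 0.16 × 0.11 × 1.35 = 0.02376 m³/s
Q = Σ qᵢ = 2.516 m³/s

2.52 m³/s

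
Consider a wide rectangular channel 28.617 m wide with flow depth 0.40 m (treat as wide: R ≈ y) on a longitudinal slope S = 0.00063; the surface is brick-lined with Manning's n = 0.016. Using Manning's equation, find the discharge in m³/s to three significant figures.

9.75 m³/s

A = b·y = 28.617 × 0.40 = 11.45 m²
Wide channel: R ≈ y = 0.40 m
Q = (1/n)·A·R^(2/3)·S^(1/2) = (1/0.016) × 11.45 × 0.4000^(2/3) × 0.00063^(1/2) = 9.749 m³/s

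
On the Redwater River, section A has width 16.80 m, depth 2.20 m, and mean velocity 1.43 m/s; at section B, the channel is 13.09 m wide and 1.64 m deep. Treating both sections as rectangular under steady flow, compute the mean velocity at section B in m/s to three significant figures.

2.46 m/s

Q = A₁V₁ = (16.80×2.20) × 1.43 = 52.85 m³/s
A₂ = 13.09 × 1.64 = 21.47 m²
V₂ = Q/A₂ = 52.85/21.47 = 2.462 m/s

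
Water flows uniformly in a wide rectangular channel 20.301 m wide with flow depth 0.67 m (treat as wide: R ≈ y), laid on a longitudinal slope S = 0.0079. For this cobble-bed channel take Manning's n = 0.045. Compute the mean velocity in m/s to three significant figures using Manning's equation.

A = b·y = 20.301 × 0.67 = 13.60 m²
Wide channel: R ≈ y = 0.67 m
Q = (1/n)·A·R^(2/3)·S^(1/2) = (1/0.045) × 13.60 × 0.6700^(2/3) × 0.0079^(1/2) = 20.57 m³/s
V = Q/A = 20.57/13.60 = 1.512 m/s

1.51 m/s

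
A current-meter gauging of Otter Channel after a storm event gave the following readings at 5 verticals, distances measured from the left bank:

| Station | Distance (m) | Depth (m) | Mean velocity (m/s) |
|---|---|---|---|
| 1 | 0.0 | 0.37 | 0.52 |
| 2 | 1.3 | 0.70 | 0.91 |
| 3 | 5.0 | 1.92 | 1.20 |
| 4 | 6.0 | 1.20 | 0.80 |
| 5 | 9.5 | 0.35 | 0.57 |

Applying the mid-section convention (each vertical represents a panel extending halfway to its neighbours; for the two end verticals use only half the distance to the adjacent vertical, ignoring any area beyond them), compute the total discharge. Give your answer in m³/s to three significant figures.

w_1 = (1.3 − 0.0)/2 = 0.65 m; q_1 = 0.52 × 0.37 × 0.65 = 0.1251 m³/s
w_2 = (5.0 − 0.0)/2 = 2.5 m; q_2 = 0.91 × 0.70 × 2.5 = 1.593 m³/s
w_3 = (6.0 − 1.3)/2 = 2.35 m; q_3 = 1.20 × 1.92 × 2.35 = 5.414 m³/s
w_4 = (9.5 − 5.0)/2 = 2.25 m; q_4 = 0.80 × 1.20 × 2.25 = 2.160 m³/s
w_5 = (9.5 − 6.0)/2 = 1.75 m; q_5 = 0.57 × 0.35 × 1.75 = 0.3491 m³/s
Q = Σ qᵢ = 9.641 m³/s

9.64 m³/s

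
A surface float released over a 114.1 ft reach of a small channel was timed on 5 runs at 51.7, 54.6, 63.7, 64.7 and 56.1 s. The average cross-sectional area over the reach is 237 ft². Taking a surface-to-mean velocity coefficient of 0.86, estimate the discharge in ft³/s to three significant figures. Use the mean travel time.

t̄ = (51.7 + 54.6 + 63.7 + 64.7 + 56.1) / 5 = 58.16 s
v_surface = L / t̄ = 114.1 / 58.16 = 1.962 ft/s
v_mean = 0.86 × 1.962 = 1.687 ft/s
Q = A × v_mean = 237 × 1.687 = 399.9 ft³/s

400 ft³/s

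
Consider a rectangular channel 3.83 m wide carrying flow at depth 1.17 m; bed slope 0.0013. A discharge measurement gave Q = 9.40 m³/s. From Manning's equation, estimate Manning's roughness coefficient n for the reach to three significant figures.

A = b·y = 3.83 × 1.17 = 4.481 m²
P = b + 2y = 3.83 + 2×1.17 = 6.170 m
R = A/P = 4.481/6.170 = 0.7263 m
n = (1/Q)·A·R^(2/3)·S^(1/2) = (1/9.40) × 4.481 × 0.8080 × 0.03606 = 0.01389

0.0139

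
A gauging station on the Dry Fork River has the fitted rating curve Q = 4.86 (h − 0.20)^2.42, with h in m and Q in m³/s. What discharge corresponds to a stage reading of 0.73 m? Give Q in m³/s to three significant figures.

Q = 4.86 × (0.73 − 0.20)^2.42 = 4.86 × 0.53^2.42 = 1.046 m³/s

1.05 m³/s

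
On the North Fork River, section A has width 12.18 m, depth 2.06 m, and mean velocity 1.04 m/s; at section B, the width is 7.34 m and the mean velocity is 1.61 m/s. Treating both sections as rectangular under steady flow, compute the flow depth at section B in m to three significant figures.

2.21 m

Q = A₁V₁ = (12.18×2.06) × 1.04 = 26.09 m³/s
d₂ = Q/(b₂ V₂) = 26.09/(7.34×1.61) = 2.208 m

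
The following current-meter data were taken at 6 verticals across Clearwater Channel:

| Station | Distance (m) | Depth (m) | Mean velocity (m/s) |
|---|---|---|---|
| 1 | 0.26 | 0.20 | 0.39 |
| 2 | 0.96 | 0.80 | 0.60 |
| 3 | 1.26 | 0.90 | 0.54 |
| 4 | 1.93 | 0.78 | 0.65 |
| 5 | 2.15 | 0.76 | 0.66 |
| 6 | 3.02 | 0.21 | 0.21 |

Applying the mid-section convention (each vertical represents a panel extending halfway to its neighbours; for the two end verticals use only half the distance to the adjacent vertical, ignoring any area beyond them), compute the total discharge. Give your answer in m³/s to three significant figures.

w_1 = (0.96 − 0.26)/2 = 0.35 m; q_1 = 0.39 × 0.20 × 0.35 = 0.02730 m³/s
w_2 = (1.26 − 0.26)/2 = 0.5 m; q_2 = 0.60 × 0.80 × 0.5 = 0.2400 m³/s
w_3 = (1.93 − 0.96)/2 = 0.485 m; q_3 = 0.54 × 0.90 × 0.485 = 0.2357 m³/s
w_4 = (2.15 − 1.26)/2 = 0.445 m; q_4 = 0.65 × 0.78 × 0.445 = 0.2256 m³/s
w_5 = (3.02 − 1.93)/2 = 0.545 m; q_5 = 0.66 × 0.76 × 0.545 = 0.2734 m³/s
w_6 = (3.02 − 2.15)/2 = 0.435 m; q_6 = 0.21 × 0.21 × 0.435 = 0.01918 m³/s
Q = Σ qᵢ = 1.021 m³/s

1.02 m³/s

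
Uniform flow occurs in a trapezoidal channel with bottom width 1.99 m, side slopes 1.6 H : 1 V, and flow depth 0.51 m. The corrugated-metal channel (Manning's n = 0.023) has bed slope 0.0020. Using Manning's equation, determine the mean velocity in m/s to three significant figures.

A = (b + z·y)·y = (1.99 + 1.6×0.51)×0.51 = 1.431 m²
P = b + 2y√(1+z²) = 1.99 + 2×0.51×√(1+1.6²) = 3.915 m
R = A/P = 1.431/3.915 = 0.3656 m
Q = (1/n)·A·R^(2/3)·S^(1/2) = (1/0.023) × 1.431 × 0.3656^(2/3) × 0.0020^(1/2) = 1.423 m³/s
V = Q/A = 1.423/1.431 = 0.9941 m/s

0.994 m/s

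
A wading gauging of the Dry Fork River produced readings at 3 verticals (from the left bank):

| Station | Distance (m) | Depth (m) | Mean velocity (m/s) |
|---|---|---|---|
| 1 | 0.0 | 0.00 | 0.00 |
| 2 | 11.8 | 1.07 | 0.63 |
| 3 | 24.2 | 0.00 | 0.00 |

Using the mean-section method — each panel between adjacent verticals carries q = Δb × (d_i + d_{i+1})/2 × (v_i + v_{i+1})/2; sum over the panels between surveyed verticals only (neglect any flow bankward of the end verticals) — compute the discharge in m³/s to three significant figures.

Panel 1-2: Δb = 11.8 m, d̄ = (0.00+1.07)/2 = 0.535, v̄ = (0.00+0.63)/2 = 0.315 → q = 11.8×0.535×0.315 = 1.989 m³/s
Panel 2-3: Δb = 12.4 m, d̄ = (1.07+0.00)/2 = 0.535, v̄ = (0.63+0.00)/2 = 0.315 → q = 12.4×0.535×0.315 = 2.090 m³/s
Q = Σ q = 4.078 m³/s

4.08 m³/s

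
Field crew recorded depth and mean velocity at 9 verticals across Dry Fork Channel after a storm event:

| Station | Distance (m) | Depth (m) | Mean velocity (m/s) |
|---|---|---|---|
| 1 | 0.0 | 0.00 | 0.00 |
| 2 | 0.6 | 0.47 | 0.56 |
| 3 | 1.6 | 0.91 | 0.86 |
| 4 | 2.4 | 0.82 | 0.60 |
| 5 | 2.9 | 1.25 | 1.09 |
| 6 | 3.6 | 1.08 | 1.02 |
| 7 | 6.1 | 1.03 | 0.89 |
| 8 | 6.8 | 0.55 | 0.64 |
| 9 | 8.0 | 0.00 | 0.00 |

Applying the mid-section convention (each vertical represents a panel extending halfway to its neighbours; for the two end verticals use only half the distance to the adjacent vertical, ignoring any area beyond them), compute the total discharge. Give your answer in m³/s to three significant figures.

5.62 m³/s

w_2 = (1.6 − 0.0)/2 = 0.8 m; q_2 = 0.56 × 0.47 × 0.8 = 0.2106 m³/s
w_3 = (2.4 − 0.6)/2 = 0.9 m; q_3 = 0.86 × 0.91 × 0.9 = 0.7043 m³/s
w_4 = (2.9 − 1.6)/2 = 0.65 m; q_4 = 0.60 × 0.82 × 0.65 = 0.3198 m³/s
w_5 = (3.6 − 2.4)/2 = 0.6 m; q_5 = 1.09 × 1.25 × 0.6 = 0.8175 m³/s
w_6 = (6.1 − 2.9)/2 = 1.6 m; q_6 = 1.02 × 1.08 × 1.6 = 1.763 m³/s
w_7 = (6.8 − 3.6)/2 = 1.6 m; q_7 = 0.89 × 1.03 × 1.6 = 1.467 m³/s
w_8 = (8.0 − 6.1)/2 = 0.95 m; q_8 = 0.64 × 0.55 × 0.95 = 0.3344 m³/s
Stations 1, 9 contribute zero (depth or velocity is 0).
Q = Σ qᵢ = 5.616 m³/s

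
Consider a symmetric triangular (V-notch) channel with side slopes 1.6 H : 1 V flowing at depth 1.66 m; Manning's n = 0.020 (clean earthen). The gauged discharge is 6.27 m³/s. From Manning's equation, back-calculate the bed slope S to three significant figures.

A = z·y² = 1.6×1.66² = 4.409 m²
P = 2y√(1+z²) = 2×1.66×√(1+1.6²) = 6.264 m
R = A/P = 4.409/6.264 = 0.7038 m
S = (Q·n / (1·A·R^(2/3)))² = (6.27×0.020 / (1×4.409×0.7913))² = 0.001292

0.00129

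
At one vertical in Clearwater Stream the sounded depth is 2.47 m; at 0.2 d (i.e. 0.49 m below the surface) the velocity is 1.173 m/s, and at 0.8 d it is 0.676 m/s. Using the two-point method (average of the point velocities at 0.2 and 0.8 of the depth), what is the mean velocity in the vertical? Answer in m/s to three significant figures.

v̄ = (1.173 + 0.676) / 2 = 0.9245 m/s

0.925 m/s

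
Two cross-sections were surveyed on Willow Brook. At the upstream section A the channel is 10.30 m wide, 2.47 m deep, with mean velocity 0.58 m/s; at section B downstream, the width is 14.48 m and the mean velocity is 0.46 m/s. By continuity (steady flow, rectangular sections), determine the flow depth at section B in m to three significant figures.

Q = A₁V₁ = (10.30×2.47) × 0.58 = 14.76 m³/s
d₂ = Q/(b₂ V₂) = 14.76/(14.48×0.46) = 2.215 m

2.22 m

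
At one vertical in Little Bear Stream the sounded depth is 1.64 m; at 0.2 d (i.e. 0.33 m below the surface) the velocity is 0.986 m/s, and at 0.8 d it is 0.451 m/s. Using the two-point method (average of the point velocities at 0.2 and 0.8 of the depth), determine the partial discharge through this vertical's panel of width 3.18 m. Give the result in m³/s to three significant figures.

v̄ = (0.986 + 0.451) / 2 = 0.7185 m/s
q = v̄ × d × w = 0.7185 × 1.64 × 3.18 = 3.747 m³/s

3.75 m³/s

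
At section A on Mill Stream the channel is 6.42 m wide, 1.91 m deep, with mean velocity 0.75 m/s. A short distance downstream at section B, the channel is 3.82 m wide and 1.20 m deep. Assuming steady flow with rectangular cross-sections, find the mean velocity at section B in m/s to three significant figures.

Q = A₁V₁ = (6.42×1.91) × 0.75 = 9.197 m³/s
A₂ = 3.82 × 1.20 = 4.584 m²
V₂ = Q/A₂ = 9.197/4.584 = 2.006 m/s

2.01 m/s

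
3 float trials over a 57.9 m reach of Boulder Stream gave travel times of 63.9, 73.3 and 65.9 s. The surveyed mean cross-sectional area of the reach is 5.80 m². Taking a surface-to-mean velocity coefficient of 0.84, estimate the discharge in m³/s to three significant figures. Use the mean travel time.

t̄ = (63.9 + 73.3 + 65.9) / 3 = 67.7 s
v_surface = L / t̄ = 57.9 / 67.7 = 0.8552 m/s
v_mean = 0.84 × 0.8552 = 0.7184 m/s
Q = A × v_mean = 5.80 × 0.7184 = 4.167 m³/s

4.17 m³/s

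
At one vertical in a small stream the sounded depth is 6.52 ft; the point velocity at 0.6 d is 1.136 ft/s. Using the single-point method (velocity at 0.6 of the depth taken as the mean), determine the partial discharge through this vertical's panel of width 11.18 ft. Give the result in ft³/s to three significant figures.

82.8 ft³/s

v̄ = v₀.₆ = 1.136 ft/s
q = v̄ × d × w = 1.136 × 6.52 × 11.18 = 82.81 ft³/s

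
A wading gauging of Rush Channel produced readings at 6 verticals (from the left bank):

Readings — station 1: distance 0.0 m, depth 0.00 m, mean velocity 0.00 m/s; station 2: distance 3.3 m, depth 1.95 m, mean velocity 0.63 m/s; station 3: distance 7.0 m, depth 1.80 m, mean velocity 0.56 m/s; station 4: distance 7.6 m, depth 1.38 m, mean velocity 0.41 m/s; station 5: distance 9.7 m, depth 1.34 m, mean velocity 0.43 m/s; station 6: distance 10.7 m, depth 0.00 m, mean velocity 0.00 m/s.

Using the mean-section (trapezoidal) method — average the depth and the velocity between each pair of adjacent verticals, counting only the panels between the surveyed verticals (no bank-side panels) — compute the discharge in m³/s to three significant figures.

Panel 1-2: Δb = 3.3 m, d̄ = (0.00+1.95)/2 = 0.975, v̄ = (0.00+0.63)/2 = 0.315 → q = 3.3×0.975×0.315 = 1.014 m³/s
Panel 2-3: Δb = 3.7 m, d̄ = (1.95+1.80)/2 = 1.875, v̄ = (0.63+0.56)/2 = 0.595 → q = 3.7×1.875×0.595 = 4.128 m³/s
Panel 3-4: Δb = 0.6 m, d̄ = (1.80+1.38)/2 = 1.59, v̄ = (0.56+0.41)/2 = 0.485 → q = 0.6×1.59×0.485 = 0.4627 m³/s
Panel 4-5: Δb = 2.1 m, d̄ = (1.38+1.34)/2 = 1.36, v̄ = (0.41+0.43)/2 = 0.42 → q = 2.1×1.36×0.42 = 1.200 m³/s
Panel 5-6: Δb = 1 m, d̄ = (1.34+0.00)/2 = 0.67, v̄ = (0.43+0.00)/2 = 0.215 → q = 1×0.67×0.215 = 0.1441 m³/s
Q = Σ q = 6.948 m³/s

6.95 m³/s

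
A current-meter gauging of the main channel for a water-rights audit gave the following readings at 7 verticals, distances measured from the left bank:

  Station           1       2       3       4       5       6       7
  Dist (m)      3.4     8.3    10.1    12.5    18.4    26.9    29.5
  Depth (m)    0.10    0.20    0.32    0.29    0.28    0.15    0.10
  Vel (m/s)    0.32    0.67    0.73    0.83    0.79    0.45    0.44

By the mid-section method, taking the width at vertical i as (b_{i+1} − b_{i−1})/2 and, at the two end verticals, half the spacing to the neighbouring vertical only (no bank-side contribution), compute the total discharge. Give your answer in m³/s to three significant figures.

4.04 m³/s

w_1 = (8.3 − 3.4)/2 = 2.45 m; q_1 = 0.32 × 0.10 × 2.45 = 0.07840 m³/s
w_2 = (10.1 − 3.4)/2 = 3.35 m; q_2 = 0.67 × 0.20 × 3.35 = 0.4489 m³/s
w_3 = (12.5 − 8.3)/2 = 2.1 m; q_3 = 0.73 × 0.32 × 2.1 = 0.4906 m³/s
w_4 = (18.4 − 10.1)/2 = 4.15 m; q_4 = 0.83 × 0.29 × 4.15 = 0.9989 m³/s
w_5 = (26.9 − 12.5)/2 = 7.2 m; q_5 = 0.79 × 0.28 × 7.2 = 1.593 m³/s
w_6 = (29.5 − 18.4)/2 = 5.55 m; q_6 = 0.45 × 0.15 × 5.55 = 0.3746 m³/s
w_7 = (29.5 − 26.9)/2 = 1.3 m; q_7 = 0.44 × 0.10 × 1.3 = 0.05720 m³/s
Q = Σ qᵢ = 4.041 m³/s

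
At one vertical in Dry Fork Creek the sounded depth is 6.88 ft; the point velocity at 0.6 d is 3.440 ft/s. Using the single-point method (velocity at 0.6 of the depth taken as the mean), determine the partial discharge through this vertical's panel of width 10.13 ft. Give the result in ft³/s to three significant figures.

v̄ = v₀.₆ = 3.440 ft/s
q = v̄ × d × w = 3.440 × 6.88 × 10.13 = 239.7 ft³/s

240 ft³/s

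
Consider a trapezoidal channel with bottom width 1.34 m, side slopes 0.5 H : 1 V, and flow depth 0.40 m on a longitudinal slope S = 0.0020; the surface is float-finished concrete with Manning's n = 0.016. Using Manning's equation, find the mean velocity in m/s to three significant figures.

1.18 m/s

A = (b + z·y)·y = (1.34 + 0.5×0.40)×0.40 = 0.6160 m²
P = b + 2y√(1+z²) = 1.34 + 2×0.40×√(1+0.5²) = 2.234 m
R = A/P = 0.6160/2.234 = 0.2757 m
Q = (1/n)·A·R^(2/3)·S^(1/2) = (1/0.016) × 0.6160 × 0.2757^(2/3) × 0.0020^(1/2) = 0.7293 m³/s
V = Q/A = 0.7293/0.6160 = 1.184 m/s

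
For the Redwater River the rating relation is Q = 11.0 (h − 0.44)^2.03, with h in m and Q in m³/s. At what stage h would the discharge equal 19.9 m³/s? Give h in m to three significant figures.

h − h₀ = (Q/C)^(1/b) = (19.9/11.0)^(1/2.03) = 1.339 m
h = 0.44 + 1.339 = 1.779 m

1.78 m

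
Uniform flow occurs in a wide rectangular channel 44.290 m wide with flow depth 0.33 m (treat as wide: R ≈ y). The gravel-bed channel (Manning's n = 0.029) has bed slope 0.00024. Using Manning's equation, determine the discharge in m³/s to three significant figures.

A = b·y = 44.290 × 0.33 = 14.62 m²
Wide channel: R ≈ y = 0.33 m
Q = (1/n)·A·R^(2/3)·S^(1/2) = (1/0.029) × 14.62 × 0.3300^(2/3) × 0.00024^(1/2) = 3.729 m³/s

3.73 m³/s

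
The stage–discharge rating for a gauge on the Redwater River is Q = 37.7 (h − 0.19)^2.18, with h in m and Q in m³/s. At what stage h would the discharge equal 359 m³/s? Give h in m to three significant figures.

3.00 m

h − h₀ = (Q/C)^(1/b) = (359/37.7)^(1/2.18) = 2.812 m
h = 0.19 + 2.812 = 3.002 m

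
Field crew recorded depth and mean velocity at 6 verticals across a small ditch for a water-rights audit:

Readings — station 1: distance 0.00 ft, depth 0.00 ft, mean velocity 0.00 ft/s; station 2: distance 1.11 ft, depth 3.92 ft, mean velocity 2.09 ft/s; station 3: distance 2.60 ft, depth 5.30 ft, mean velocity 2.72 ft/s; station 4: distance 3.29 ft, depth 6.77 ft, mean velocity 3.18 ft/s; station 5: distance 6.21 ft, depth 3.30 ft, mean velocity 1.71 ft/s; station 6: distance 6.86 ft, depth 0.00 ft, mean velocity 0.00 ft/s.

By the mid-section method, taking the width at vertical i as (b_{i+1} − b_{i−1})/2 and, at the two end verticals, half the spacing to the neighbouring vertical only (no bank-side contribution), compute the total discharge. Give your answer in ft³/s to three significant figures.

w_2 = (2.60 − 0.00)/2 = 1.3 ft; q_2 = 2.09 × 3.92 × 1.3 = 10.65 ft³/s
w_3 = (3.29 − 1.11)/2 = 1.09 ft; q_3 = 2.72 × 5.30 × 1.09 = 15.71 ft³/s
w_4 = (6.21 − 2.60)/2 = 1.805 ft; q_4 = 3.18 × 6.77 × 1.805 = 38.86 ft³/s
w_5 = (6.86 − 3.29)/2 = 1.785 ft; q_5 = 1.71 × 3.30 × 1.785 = 10.07 ft³/s
Stations 1, 6 contribute zero (depth or velocity is 0).
Q = Σ qᵢ = 75.30 ft³/s

75.3 ft³/s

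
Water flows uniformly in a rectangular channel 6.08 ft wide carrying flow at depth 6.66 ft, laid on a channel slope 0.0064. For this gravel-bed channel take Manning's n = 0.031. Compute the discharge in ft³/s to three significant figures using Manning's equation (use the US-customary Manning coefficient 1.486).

A = b·y = 6.08 × 6.66 = 40.49 ft²
P = b + 2y = 6.08 + 2×6.66 = 19.40 ft
R = A/P = 40.49/19.40 = 2.087 ft
Q = (1.486/n)·A·R^(2/3)·S^(1/2) = (1.486/0.031) × 40.49 × 2.087^(2/3) × 0.0064^(1/2) = 253.6 ft³/s

254 ft³/s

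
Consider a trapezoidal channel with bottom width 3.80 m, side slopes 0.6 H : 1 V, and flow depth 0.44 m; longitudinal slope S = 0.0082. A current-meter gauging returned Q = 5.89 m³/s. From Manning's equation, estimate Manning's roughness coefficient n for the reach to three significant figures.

A = (b + z·y)·y = (3.80 + 0.6×0.44)×0.44 = 1.788 m²
P = b + 2y√(1+z²) = 3.80 + 2×0.44×√(1+0.6²) = 4.826 m
R = A/P = 1.788/4.826 = 0.3705 m
n = (1/Q)·A·R^(2/3)·S^(1/2) = (1/5.89) × 1.788 × 0.5159 × 0.09055 = 0.01418

0.0142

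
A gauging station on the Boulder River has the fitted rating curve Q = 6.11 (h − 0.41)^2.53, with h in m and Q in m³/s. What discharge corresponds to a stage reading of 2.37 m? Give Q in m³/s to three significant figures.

33.5 m³/s

Q = 6.11 × (2.37 − 0.41)^2.53 = 6.11 × 1.96^2.53 = 33.53 m³/s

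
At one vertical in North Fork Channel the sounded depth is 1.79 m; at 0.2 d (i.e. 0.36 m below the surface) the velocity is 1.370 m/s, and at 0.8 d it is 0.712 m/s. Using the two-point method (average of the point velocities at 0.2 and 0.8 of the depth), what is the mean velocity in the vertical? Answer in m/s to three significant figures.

v̄ = (1.370 + 0.712) / 2 = 1.041 m/s

1.04 m/s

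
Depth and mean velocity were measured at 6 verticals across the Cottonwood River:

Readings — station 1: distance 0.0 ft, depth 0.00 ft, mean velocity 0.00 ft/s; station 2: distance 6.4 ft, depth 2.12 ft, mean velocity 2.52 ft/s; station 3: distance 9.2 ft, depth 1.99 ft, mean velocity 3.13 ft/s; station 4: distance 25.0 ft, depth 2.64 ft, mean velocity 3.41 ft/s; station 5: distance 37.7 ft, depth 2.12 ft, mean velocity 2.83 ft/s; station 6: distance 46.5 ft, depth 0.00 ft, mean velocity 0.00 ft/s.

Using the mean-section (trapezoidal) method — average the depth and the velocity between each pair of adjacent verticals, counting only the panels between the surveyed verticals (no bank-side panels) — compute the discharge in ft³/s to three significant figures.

Panel 1-2: Δb = 6.4 ft, d̄ = (0.00+2.12)/2 = 1.06, v̄ = (0.00+2.52)/2 = 1.26 → q = 6.4×1.06×1.26 = 8.548 ft³/s
Panel 2-3: Δb = 2.8 ft, d̄ = (2.12+1.99)/2 = 2.055, v̄ = (2.52+3.13)/2 = 2.825 → q = 2.8×2.055×2.825 = 16.26 ft³/s
Panel 3-4: Δb = 15.8 ft, d̄ = (1.99+2.64)/2 = 2.315, v̄ = (3.13+3.41)/2 = 3.27 → q = 15.8×2.315×3.27 = 119.6 ft³/s
Panel 4-5: Δb = 12.7 ft, d̄ = (2.64+2.12)/2 = 2.38, v̄ = (3.41+2.83)/2 = 3.12 → q = 12.7×2.38×3.12 = 94.31 ft³/s
Panel 5-6: Δb = 8.8 ft, d̄ = (2.12+0.00)/2 = 1.06, v̄ = (2.83+0.00)/2 = 1.415 → q = 8.8×1.06×1.415 = 13.20 ft³/s
Q = Σ q = 251.9 ft³/s

252 ft³/s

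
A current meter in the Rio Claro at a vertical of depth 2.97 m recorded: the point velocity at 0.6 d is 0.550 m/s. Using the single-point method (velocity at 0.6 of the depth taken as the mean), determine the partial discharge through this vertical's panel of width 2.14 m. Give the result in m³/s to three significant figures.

3.50 m³/s

v̄ = v₀.₆ = 0.550 m/s
q = v̄ × d × w = 0.5500 × 2.97 × 2.14 = 3.496 m³/s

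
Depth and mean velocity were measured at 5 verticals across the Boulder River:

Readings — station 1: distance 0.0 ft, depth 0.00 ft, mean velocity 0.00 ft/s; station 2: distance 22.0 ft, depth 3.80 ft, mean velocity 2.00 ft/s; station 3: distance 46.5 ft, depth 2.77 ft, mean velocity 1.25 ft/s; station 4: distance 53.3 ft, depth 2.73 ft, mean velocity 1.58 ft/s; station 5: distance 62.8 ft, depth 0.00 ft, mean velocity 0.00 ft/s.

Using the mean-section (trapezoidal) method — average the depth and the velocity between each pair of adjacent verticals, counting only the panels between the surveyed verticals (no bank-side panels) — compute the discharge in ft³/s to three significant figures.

209 ft³/s

Panel 1-2: Δb = 22 ft, d̄ = (0.00+3.80)/2 = 1.9, v̄ = (0.00+2.00)/2 = 1 → q = 22×1.9×1 = 41.80 ft³/s
Panel 2-3: Δb = 24.5 ft, d̄ = (3.80+2.77)/2 = 3.285, v̄ = (2.00+1.25)/2 = 1.625 → q = 24.5×3.285×1.625 = 130.8 ft³/s
Panel 3-4: Δb = 6.8 ft, d̄ = (2.77+2.73)/2 = 2.75, v̄ = (1.25+1.58)/2 = 1.415 → q = 6.8×2.75×1.415 = 26.46 ft³/s
Panel 4-5: Δb = 9.5 ft, d̄ = (2.73+0.00)/2 = 1.365, v̄ = (1.58+0.00)/2 = 0.79 → q = 9.5×1.365×0.79 = 10.24 ft³/s
Q = Σ q = 209.3 ft³/s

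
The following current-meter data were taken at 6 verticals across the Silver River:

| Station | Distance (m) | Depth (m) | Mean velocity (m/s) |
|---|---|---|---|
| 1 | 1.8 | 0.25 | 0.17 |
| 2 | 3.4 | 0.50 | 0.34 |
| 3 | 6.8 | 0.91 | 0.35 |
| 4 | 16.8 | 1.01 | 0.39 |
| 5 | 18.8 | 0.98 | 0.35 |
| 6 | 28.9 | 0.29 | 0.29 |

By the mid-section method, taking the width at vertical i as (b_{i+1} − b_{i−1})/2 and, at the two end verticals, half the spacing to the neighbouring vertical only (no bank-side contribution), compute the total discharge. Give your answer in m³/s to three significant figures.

7.46 m³/s

w_1 = (3.4 − 1.8)/2 = 0.8 m; q_1 = 0.17 × 0.25 × 0.8 = 0.03400 m³/s
w_2 = (6.8 − 1.8)/2 = 2.5 m; q_2 = 0.34 × 0.50 × 2.5 = 0.4250 m³/s
w_3 = (16.8 − 3.4)/2 = 6.7 m; q_3 = 0.35 × 0.91 × 6.7 = 2.134 m³/s
w_4 = (18.8 − 6.8)/2 = 6 m; q_4 = 0.39 × 1.01 × 6 = 2.363 m³/s
w_5 = (28.9 − 16.8)/2 = 6.05 m; q_5 = 0.35 × 0.98 × 6.05 = 2.075 m³/s
w_6 = (28.9 − 18.8)/2 = 5.05 m; q_6 = 0.29 × 0.29 × 5.05 = 0.4247 m³/s
Q = Σ qᵢ = 7.456 m³/s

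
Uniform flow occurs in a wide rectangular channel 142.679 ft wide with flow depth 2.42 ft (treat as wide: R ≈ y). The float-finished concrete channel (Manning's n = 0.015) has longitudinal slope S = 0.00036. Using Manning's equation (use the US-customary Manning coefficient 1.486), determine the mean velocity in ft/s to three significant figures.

3.39 ft/s

A = b·y = 142.679 × 2.42 = 345.3 ft²
Wide channel: R ≈ y = 2.42 ft
Q = (1.486/n)·A·R^(2/3)·S^(1/2) = (1.486/0.015) × 345.3 × 2.420^(2/3) × 0.00036^(1/2) = 1170 ft³/s
V = Q/A = 1170/345.3 = 3.388 ft/s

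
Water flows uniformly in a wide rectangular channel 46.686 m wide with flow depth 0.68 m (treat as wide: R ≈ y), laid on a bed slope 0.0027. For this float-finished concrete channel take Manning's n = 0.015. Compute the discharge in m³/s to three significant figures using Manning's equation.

85.0 m³/s

A = b·y = 46.686 × 0.68 = 31.75 m²
Wide channel: R ≈ y = 0.68 m
Q = (1/n)·A·R^(2/3)·S^(1/2) = (1/0.015) × 31.75 × 0.6800^(2/3) × 0.0027^(1/2) = 85.04 m³/s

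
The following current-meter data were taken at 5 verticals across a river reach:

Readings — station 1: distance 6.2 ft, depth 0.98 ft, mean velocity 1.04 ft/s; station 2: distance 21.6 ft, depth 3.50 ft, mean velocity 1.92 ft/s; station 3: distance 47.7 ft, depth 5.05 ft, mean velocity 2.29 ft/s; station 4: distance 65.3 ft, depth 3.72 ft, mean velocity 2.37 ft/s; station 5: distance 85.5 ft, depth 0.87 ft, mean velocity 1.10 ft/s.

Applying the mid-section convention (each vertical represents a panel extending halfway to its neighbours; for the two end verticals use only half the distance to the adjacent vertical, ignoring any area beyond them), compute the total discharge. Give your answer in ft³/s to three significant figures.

576 ft³/s

w_1 = (21.6 − 6.2)/2 = 7.7 ft; q_1 = 1.04 × 0.98 × 7.7 = 7.848 ft³/s
w_2 = (47.7 − 6.2)/2 = 20.75 ft; q_2 = 1.92 × 3.50 × 20.75 = 139.4 ft³/s
w_3 = (65.3 − 21.6)/2 = 21.85 ft; q_3 = 2.29 × 5.05 × 21.85 = 252.7 ft³/s
w_4 = (85.5 − 47.7)/2 = 18.9 ft; q_4 = 2.37 × 3.72 × 18.9 = 166.6 ft³/s
w_5 = (85.5 − 65.3)/2 = 10.1 ft; q_5 = 1.10 × 0.87 × 10.1 = 9.666 ft³/s
Q = Σ qᵢ = 576.3 ft³/s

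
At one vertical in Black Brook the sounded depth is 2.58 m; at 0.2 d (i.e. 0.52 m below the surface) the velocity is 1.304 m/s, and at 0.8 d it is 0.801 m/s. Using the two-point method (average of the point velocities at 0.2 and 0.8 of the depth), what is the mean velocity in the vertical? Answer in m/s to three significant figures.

v̄ = (1.304 + 0.801) / 2 = 1.053 m/s

1.05 m/s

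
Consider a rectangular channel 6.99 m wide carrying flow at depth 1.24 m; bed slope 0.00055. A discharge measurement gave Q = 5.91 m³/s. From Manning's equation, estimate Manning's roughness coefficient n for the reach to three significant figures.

0.0324

A = b·y = 6.99 × 1.24 = 8.668 m²
P = b + 2y = 6.99 + 2×1.24 = 9.470 m
R = A/P = 8.668/9.470 = 0.9153 m
n = (1/Q)·A·R^(2/3)·S^(1/2) = (1/5.91) × 8.668 × 0.9427 × 0.02345 = 0.03242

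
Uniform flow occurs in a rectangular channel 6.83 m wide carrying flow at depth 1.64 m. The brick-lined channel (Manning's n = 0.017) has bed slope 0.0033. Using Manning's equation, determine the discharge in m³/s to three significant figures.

40.5 m³/s

A = b·y = 6.83 × 1.64 = 11.20 m²
P = b + 2y = 6.83 + 2×1.64 = 10.11 m
R = A/P = 11.20/10.11 = 1.108 m
Q = (1/n)·A·R^(2/3)·S^(1/2) = (1/0.017) × 11.20 × 1.108^(2/3) × 0.0033^(1/2) = 40.53 m³/s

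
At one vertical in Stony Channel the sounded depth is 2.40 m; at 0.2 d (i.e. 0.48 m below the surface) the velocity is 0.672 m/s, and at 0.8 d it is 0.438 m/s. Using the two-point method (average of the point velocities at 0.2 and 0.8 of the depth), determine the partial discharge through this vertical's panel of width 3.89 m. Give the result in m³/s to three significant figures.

v̄ = (0.672 + 0.438) / 2 = 0.5550 m/s
q = v̄ × d × w = 0.5550 × 2.40 × 3.89 = 5.181 m³/s

5.18 m³/s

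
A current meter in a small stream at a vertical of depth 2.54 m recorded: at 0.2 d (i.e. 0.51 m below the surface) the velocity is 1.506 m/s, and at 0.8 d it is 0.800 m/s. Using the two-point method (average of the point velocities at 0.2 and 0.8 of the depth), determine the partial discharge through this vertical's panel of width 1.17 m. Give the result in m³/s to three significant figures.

3.43 m³/s

v̄ = (1.506 + 0.800) / 2 = 1.153 m/s
q = v̄ × d × w = 1.153 × 2.54 × 1.17 = 3.426 m³/s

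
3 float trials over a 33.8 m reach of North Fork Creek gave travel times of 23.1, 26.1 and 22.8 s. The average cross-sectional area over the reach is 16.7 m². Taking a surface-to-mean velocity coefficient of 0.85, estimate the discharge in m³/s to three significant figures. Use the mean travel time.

20.0 m³/s

t̄ = (23.1 + 26.1 + 22.8) / 3 = 24 s
v_surface = L / t̄ = 33.8 / 24 = 1.408 m/s
v_mean = 0.85 × 1.408 = 1.197 m/s
Q = A × v_mean = 16.7 × 1.197 = 19.99 m³/s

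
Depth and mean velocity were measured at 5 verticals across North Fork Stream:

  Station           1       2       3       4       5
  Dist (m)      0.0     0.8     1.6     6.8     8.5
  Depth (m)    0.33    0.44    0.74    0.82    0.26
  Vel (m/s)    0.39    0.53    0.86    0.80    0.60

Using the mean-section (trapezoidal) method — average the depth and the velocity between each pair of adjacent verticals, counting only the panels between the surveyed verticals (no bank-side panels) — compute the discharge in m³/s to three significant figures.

Panel 1-2: Δb = 0.8 m, d̄ = (0.33+0.44)/2 = 0.385, v̄ = (0.39+0.53)/2 = 0.46 → q = 0.8×0.385×0.46 = 0.1417 m³/s
Panel 2-3: Δb = 0.8 m, d̄ = (0.44+0.74)/2 = 0.59, v̄ = (0.53+0.86)/2 = 0.695 → q = 0.8×0.59×0.695 = 0.3280 m³/s
Panel 3-4: Δb = 5.2 m, d̄ = (0.74+0.82)/2 = 0.78, v̄ = (0.86+0.80)/2 = 0.83 → q = 5.2×0.78×0.83 = 3.366 m³/s
Panel 4-5: Δb = 1.7 m, d̄ = (0.82+0.26)/2 = 0.54, v̄ = (0.80+0.60)/2 = 0.7 → q = 1.7×0.54×0.7 = 0.6426 m³/s
Q = Σ q = 4.479 m³/s

4.48 m³/s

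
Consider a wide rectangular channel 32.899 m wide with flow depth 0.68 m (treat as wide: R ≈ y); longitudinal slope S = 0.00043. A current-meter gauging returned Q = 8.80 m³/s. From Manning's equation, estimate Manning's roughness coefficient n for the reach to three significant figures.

0.0408

A = b·y = 32.899 × 0.68 = 22.37 m²
Wide channel: R ≈ y = 0.68 m
n = (1/Q)·A·R^(2/3)·S^(1/2) = (1/8.80) × 22.37 × 0.7733 × 0.02074 = 0.04076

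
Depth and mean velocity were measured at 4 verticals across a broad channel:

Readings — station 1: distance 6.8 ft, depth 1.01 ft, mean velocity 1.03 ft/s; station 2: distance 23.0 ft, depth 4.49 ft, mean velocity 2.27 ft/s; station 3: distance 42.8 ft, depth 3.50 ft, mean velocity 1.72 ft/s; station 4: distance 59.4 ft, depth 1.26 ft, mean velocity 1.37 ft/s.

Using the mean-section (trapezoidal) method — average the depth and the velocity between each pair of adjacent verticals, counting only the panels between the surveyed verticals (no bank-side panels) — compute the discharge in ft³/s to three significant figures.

Panel 1-2: Δb = 16.2 ft, d̄ = (1.01+4.49)/2 = 2.75, v̄ = (1.03+2.27)/2 = 1.65 → q = 16.2×2.75×1.65 = 73.51 ft³/s
Panel 2-3: Δb = 19.8 ft, d̄ = (4.49+3.50)/2 = 3.995, v̄ = (2.27+1.72)/2 = 1.995 → q = 19.8×3.995×1.995 = 157.8 ft³/s
Panel 3-4: Δb = 16.6 ft, d̄ = (3.50+1.26)/2 = 2.38, v̄ = (1.72+1.37)/2 = 1.545 → q = 16.6×2.38×1.545 = 61.04 ft³/s
Q = Σ q = 292.4 ft³/s

292 ft³/s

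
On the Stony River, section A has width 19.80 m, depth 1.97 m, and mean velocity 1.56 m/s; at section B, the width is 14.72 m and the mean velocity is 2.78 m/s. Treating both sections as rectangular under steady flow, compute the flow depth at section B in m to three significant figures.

Q = A₁V₁ = (19.80×1.97) × 1.56 = 60.85 m³/s
d₂ = Q/(b₂ V₂) = 60.85/(14.72×2.78) = 1.487 m

1.49 m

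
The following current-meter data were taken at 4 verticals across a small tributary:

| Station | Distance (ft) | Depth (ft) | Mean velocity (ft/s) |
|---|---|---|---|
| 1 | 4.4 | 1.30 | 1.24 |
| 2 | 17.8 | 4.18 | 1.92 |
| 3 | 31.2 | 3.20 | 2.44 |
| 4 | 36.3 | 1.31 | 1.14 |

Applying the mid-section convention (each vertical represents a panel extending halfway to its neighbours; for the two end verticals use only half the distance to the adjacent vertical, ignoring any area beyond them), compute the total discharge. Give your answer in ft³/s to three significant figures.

w_1 = (17.8 − 4.4)/2 = 6.7 ft; q_1 = 1.24 × 1.30 × 6.7 = 10.80 ft³/s
w_2 = (31.2 − 4.4)/2 = 13.4 ft; q_2 = 1.92 × 4.18 × 13.4 = 107.5 ft³/s
w_3 = (36.3 − 17.8)/2 = 9.25 ft; q_3 = 2.44 × 3.20 × 9.25 = 72.22 ft³/s
w_4 = (36.3 − 31.2)/2 = 2.55 ft; q_4 = 1.14 × 1.31 × 2.55 = 3.808 ft³/s
Q = Σ qᵢ = 194.4 ft³/s

194 ft³/s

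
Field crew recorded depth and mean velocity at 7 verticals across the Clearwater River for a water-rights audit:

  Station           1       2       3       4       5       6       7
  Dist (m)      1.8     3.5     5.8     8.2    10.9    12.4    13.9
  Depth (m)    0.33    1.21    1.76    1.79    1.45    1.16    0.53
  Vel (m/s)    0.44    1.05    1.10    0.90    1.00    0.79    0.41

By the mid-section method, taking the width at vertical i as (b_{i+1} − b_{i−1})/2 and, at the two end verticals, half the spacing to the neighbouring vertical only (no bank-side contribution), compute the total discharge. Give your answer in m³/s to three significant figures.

15.9 m³/s

w_1 = (3.5 − 1.8)/2 = 0.85 m; q_1 = 0.44 × 0.33 × 0.85 = 0.1234 m³/s
w_2 = (5.8 − 1.8)/2 = 2 m; q_2 = 1.05 × 1.21 × 2 = 2.541 m³/s
w_3 = (8.2 − 3.5)/2 = 2.35 m; q_3 = 1.10 × 1.76 × 2.35 = 4.550 m³/s
w_4 = (10.9 − 5.8)/2 = 2.55 m; q_4 = 0.90 × 1.79 × 2.55 = 4.108 m³/s
w_5 = (12.4 − 8.2)/2 = 2.1 m; q_5 = 1.00 × 1.45 × 2.1 = 3.045 m³/s
w_6 = (13.9 − 10.9)/2 = 1.5 m; q_6 = 0.79 × 1.16 × 1.5 = 1.375 m³/s
w_7 = (13.9 − 12.4)/2 = 0.75 m; q_7 = 0.41 × 0.53 × 0.75 = 0.1630 m³/s
Q = Σ qᵢ = 15.90 m³/s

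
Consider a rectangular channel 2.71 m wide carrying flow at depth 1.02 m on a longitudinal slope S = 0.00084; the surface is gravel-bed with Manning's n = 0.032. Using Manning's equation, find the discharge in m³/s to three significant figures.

1.75 m³/s

A = b·y = 2.71 × 1.02 = 2.764 m²
P = b + 2y = 2.71 + 2×1.02 = 4.750 m
R = A/P = 2.764/4.750 = 0.5819 m
Q = (1/n)·A·R^(2/3)·S^(1/2) = (1/0.032) × 2.764 × 0.5819^(2/3) × 0.00084^(1/2) = 1.745 m³/s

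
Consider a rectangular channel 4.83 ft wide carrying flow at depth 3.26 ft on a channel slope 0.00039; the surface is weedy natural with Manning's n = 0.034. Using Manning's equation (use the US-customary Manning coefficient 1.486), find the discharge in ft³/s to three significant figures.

16.9 ft³/s

A = b·y = 4.83 × 3.26 = 15.75 ft²
P = b + 2y = 4.83 + 2×3.26 = 11.35 ft
R = A/P = 15.75/11.35 = 1.387 ft
Q = (1.486/n)·A·R^(2/3)·S^(1/2) = (1.486/0.034) × 15.75 × 1.387^(2/3) × 0.00039^(1/2) = 16.91 ft³/s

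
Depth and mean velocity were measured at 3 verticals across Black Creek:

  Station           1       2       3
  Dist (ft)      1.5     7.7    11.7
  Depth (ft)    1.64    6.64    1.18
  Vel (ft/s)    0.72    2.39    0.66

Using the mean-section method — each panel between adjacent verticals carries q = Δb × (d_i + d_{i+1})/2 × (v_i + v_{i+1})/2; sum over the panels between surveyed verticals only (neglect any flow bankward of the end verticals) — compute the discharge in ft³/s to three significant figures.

Panel 1-2: Δb = 6.2 ft, d̄ = (1.64+6.64)/2 = 4.14, v̄ = (0.72+2.39)/2 = 1.555 → q = 6.2×4.14×1.555 = 39.91 ft³/s
Panel 2-3: Δb = 4 ft, d̄ = (6.64+1.18)/2 = 3.91, v̄ = (2.39+0.66)/2 = 1.525 → q = 4×3.91×1.525 = 23.85 ft³/s
Q = Σ q = 63.76 ft³/s

63.8 ft³/s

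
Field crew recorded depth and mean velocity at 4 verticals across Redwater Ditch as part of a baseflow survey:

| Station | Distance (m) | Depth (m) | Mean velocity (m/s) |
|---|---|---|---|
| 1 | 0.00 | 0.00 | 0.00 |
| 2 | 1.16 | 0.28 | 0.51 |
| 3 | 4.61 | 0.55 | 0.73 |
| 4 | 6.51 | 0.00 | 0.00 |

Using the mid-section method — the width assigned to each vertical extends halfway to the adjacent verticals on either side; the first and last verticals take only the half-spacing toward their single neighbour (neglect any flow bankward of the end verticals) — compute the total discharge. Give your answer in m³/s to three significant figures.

w_2 = (4.61 − 0.00)/2 = 2.305 m; q_2 = 0.51 × 0.28 × 2.305 = 0.3292 m³/s
w_3 = (6.51 − 1.16)/2 = 2.675 m; q_3 = 0.73 × 0.55 × 2.675 = 1.074 m³/s
Stations 1, 4 contribute zero (depth or velocity is 0).
Q = Σ qᵢ = 1.403 m³/s

1.40 m³/s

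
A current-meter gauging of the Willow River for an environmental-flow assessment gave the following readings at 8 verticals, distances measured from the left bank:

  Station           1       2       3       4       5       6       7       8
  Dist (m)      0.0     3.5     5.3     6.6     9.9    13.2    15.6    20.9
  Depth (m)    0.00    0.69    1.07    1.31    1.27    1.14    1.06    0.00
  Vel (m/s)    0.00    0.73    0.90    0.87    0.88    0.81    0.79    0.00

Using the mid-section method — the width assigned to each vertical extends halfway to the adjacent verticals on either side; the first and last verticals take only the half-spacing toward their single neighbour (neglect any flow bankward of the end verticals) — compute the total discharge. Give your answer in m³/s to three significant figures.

w_2 = (5.3 − 0.0)/2 = 2.65 m; q_2 = 0.73 × 0.69 × 2.65 = 1.335 m³/s
w_3 = (6.6 − 3.5)/2 = 1.55 m; q_3 = 0.90 × 1.07 × 1.55 = 1.493 m³/s
w_4 = (9.9 − 5.3)/2 = 2.3 m; q_4 = 0.87 × 1.31 × 2.3 = 2.621 m³/s
w_5 = (13.2 − 6.6)/2 = 3.3 m; q_5 = 0.88 × 1.27 × 3.3 = 3.688 m³/s
w_6 = (15.6 − 9.9)/2 = 2.85 m; q_6 = 0.81 × 1.14 × 2.85 = 2.632 m³/s
w_7 = (20.9 − 13.2)/2 = 3.85 m; q_7 = 0.79 × 1.06 × 3.85 = 3.224 m³/s
Stations 1, 8 contribute zero (depth or velocity is 0).
Q = Σ qᵢ = 14.99 m³/s

15.0 m³/s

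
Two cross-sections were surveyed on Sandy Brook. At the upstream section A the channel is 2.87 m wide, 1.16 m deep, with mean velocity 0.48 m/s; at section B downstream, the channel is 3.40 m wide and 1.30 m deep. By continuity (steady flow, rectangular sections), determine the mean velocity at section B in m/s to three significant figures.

Q = A₁V₁ = (2.87×1.16) × 0.48 = 1.598 m³/s
A₂ = 3.40 × 1.30 = 4.420 m²
V₂ = Q/A₂ = 1.598/4.420 = 0.3615 m/s

0.362 m/s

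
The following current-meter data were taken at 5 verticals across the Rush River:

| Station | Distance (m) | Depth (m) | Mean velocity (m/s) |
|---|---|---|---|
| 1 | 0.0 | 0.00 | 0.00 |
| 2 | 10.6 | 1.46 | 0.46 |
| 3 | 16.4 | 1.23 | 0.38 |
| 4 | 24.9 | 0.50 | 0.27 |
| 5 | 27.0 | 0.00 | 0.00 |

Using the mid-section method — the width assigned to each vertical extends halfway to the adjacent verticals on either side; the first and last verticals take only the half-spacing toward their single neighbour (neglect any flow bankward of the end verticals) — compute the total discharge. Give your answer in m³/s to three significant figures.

w_2 = (16.4 − 0.0)/2 = 8.2 m; q_2 = 0.46 × 1.46 × 8.2 = 5.507 m³/s
w_3 = (24.9 − 10.6)/2 = 7.15 m; q_3 = 0.38 × 1.23 × 7.15 = 3.342 m³/s
w_4 = (27.0 − 16.4)/2 = 5.3 m; q_4 = 0.27 × 0.50 × 5.3 = 0.7155 m³/s
Stations 1, 5 contribute zero (depth or velocity is 0).
Q = Σ qᵢ = 9.565 m³/s

9.56 m³/s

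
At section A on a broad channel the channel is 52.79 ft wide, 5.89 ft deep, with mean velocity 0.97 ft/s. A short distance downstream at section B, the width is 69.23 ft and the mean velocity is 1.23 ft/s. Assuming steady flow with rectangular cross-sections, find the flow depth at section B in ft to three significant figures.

Q = A₁V₁ = (52.79×5.89) × 0.97 = 301.6 ft³/s
d₂ = Q/(b₂ V₂) = 301.6/(69.23×1.23) = 3.542 ft

3.54 ft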